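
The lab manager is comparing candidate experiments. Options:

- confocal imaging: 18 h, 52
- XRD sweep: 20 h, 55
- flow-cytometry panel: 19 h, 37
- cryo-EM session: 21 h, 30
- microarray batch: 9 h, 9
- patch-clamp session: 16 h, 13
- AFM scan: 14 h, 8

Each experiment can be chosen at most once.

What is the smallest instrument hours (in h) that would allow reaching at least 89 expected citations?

37

Need the lightest bundle worth ≥ 89.
Taking confocal imaging + flow-cytometry panel gives 89 (≥ 89) for 37 h.
Below 37 h the best achievable stays under 89.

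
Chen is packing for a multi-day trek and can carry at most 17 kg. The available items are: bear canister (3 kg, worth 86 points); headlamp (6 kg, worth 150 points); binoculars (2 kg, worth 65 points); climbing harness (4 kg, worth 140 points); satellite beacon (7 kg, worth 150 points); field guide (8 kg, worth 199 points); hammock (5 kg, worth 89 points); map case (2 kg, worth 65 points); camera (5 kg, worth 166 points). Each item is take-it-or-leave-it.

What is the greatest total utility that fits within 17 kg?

522

By utility per kg: climbing harness 35.00, camera 33.20, binoculars 32.50, map case 32.50 lead.
The ratio ordering already packs tightly: bear canister + binoculars + climbing harness + map case + camera, 16 kg, 522.
That's the maximum — no swap from here does better than 522.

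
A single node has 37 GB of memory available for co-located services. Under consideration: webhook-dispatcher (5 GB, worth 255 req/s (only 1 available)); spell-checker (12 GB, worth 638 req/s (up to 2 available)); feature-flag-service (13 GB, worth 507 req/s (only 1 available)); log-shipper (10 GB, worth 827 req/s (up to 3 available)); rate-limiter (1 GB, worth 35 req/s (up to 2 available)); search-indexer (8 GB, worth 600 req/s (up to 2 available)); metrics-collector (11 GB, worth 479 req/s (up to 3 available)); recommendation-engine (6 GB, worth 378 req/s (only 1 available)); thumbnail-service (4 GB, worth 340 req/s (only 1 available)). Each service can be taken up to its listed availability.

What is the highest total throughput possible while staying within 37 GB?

Greedy by ratio would take 3×log-shipper + 2×rate-limiter + thumbnail-service: 36 GB used, total 2891.
Dropping rate-limiter and thumbnail-service frees 5 GB; slotting in recommendation-engine (6 GB) lifts the total to 2894 at 37 GB.

2894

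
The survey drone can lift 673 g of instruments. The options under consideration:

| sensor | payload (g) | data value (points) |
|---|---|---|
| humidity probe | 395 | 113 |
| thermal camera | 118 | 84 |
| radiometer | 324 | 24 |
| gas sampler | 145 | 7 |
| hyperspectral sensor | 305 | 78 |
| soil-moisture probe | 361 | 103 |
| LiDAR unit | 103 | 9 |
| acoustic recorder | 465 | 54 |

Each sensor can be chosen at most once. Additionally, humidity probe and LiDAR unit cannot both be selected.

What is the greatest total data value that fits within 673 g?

204

Humidity probe + thermal camera + gas sampler uses 658 of the 673 g and totals 204.
Nothing else feasible within 673 g beats 204.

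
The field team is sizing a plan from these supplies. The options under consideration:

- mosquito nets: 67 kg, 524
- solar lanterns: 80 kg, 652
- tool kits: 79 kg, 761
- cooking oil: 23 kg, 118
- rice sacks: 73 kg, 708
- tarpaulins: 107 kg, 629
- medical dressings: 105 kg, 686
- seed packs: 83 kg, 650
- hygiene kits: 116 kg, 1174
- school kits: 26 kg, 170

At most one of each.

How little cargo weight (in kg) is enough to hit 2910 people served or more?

317

Minimise kg subject to total people served ≥ 2910.
tool kits + cooking oil + rice sacks + hygiene kits + school kits reaches 2931 using 317 kg.
Below 317 kg the best achievable stays under 2910.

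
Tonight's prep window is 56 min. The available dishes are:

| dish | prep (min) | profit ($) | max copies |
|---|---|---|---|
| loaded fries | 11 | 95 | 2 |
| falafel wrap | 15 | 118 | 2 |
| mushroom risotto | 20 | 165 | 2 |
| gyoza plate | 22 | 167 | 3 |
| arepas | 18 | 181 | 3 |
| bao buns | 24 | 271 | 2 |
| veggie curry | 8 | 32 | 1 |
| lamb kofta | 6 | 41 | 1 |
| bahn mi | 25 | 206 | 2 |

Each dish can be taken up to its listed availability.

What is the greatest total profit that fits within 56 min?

583

Taking 2×bao buns + lamb kofta: 54 min used, 583 in profit.
Every other selection either busts 56 min or exceeds an availability limit or fails to beat 583.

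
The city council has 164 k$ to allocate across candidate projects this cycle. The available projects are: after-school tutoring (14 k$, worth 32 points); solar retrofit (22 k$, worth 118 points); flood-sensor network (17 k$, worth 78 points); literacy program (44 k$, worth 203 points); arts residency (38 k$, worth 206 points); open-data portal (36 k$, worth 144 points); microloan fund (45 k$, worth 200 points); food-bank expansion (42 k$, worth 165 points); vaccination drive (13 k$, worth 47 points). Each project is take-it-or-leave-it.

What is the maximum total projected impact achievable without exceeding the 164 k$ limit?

Filling by ratio: solar retrofit + flood-sensor network + literacy program + arts residency + open-data portal for 749, with 7 k$ left unused.
Dropping flood-sensor network and open-data portal frees 53 k$; slotting in microloan fund + vaccination drive (58 k$) lifts the total to 774 at 162 k$.

774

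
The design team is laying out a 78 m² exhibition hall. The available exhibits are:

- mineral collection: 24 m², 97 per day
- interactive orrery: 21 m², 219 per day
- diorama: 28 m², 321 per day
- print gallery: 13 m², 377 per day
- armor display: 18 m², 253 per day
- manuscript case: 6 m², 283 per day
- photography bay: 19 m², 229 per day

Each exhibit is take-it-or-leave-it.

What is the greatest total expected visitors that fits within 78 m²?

By expected visitors per m²: manuscript case 47.17, print gallery 29.00, armor display 14.06, photography bay 12.05 lead.
Best packing: interactive orrery + print gallery + armor display + manuscript case + photography bay — 77 m², 1361 total.

1361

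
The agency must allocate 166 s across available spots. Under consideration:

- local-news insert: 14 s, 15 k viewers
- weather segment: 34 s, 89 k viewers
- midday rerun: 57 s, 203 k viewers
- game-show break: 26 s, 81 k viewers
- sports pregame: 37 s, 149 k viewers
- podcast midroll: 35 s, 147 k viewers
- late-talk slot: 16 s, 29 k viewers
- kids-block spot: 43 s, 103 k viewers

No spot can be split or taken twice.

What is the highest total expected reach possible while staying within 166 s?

The ratio heuristic lands on midday rerun + game-show break + sports pregame + podcast midroll (580) but leaves 11 s idle.
The 26 s tied up in game-show break is better spent on weather segment — total rises to 588 (163 s).

588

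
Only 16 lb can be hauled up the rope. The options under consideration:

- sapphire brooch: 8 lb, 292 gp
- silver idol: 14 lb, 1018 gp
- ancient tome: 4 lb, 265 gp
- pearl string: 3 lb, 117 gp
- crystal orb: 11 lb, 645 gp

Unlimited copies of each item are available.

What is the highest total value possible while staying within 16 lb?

1060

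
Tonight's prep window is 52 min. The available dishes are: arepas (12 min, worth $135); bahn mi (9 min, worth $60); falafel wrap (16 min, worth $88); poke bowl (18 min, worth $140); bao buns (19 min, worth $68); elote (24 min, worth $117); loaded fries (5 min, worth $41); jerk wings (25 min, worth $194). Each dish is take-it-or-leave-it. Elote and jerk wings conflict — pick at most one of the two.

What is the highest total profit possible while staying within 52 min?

430

A density-first pass picks arepas + bahn mi + poke bowl + loaded fries — 376 at 44 min.
Dropping poke bowl frees 18 min; slotting in jerk wings (25 min) lifts the total to 430 at 51 min.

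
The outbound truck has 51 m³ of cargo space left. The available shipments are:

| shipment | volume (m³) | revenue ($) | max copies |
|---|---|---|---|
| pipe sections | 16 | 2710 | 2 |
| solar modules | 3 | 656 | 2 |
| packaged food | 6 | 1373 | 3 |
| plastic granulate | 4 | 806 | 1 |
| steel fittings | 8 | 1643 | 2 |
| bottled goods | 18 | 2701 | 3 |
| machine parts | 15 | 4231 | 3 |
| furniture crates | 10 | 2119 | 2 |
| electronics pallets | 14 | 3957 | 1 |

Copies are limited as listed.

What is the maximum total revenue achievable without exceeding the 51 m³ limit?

14066

Density check — electronics pallets 282.64, machine parts 282.07, packaged food 228.83 are the best per m³.
Greedy by ratio would take packaged food + 2×machine parts + electronics pallets: 50 m³ used, total 13792.
Replace electronics pallets with machine parts: the trade gains 274 net, giving 14066 at 51 m³.
That's the maximum — no swap from here does better than 14066.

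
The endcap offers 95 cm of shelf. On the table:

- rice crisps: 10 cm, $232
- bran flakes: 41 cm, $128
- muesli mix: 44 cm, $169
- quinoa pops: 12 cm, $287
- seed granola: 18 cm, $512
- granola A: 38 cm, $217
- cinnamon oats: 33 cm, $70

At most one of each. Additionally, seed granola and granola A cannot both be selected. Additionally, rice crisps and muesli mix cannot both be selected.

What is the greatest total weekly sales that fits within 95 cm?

1159

By weekly sales per cm: seed granola 28.44, quinoa pops 23.92, rice crisps 23.20 lead.
Best packing: rice crisps + bran flakes + quinoa pops + seed granola — 81 cm, 1159 total.
Runner-up rice crisps + quinoa pops + seed granola + cinnamon oats tops out at 1101.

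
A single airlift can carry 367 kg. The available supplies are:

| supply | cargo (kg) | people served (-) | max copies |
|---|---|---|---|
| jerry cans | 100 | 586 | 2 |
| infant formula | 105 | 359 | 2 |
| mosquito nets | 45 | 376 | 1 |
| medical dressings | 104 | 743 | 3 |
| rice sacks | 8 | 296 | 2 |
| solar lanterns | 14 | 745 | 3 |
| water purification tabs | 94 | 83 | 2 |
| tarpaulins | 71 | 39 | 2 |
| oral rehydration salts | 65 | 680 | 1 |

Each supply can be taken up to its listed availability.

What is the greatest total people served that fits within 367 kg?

4993

A density-first pass picks mosquito nets + medical dressings + 2×rice sacks + 3×solar lanterns + water purification tabs + oral rehydration salts — 4709 at 366 kg.
The 139 kg tied up in mosquito nets and water purification tabs is better spent on medical dressings — total rises to 4993 (331 kg).
Every other selection either busts 367 kg or exceeds an availability limit or fails to beat 4993.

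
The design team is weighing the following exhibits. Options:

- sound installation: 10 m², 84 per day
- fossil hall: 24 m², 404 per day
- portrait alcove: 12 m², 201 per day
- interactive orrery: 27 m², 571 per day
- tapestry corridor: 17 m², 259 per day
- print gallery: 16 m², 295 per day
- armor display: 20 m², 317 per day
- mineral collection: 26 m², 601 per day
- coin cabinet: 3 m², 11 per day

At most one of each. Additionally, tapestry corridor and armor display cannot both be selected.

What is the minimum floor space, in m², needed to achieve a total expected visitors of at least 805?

41

Minimise m² subject to total expected visitors ≥ 805.
Taking portrait alcove + mineral collection + coin cabinet gives 813 (≥ 805) for 41 m².
No combination under 41 m² hits 805.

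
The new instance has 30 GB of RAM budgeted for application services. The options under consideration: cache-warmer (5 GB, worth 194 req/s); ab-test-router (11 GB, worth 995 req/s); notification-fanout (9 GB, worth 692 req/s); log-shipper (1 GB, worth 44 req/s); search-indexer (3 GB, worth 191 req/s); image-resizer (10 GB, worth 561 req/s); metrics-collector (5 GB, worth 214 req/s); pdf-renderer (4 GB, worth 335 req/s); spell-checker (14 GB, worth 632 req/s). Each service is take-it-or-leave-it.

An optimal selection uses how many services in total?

The maximum throughput within 30 GB is 2280.
For example ab-test-router + notification-fanout + log-shipper + metrics-collector + pdf-renderer achieves it, using 30 GB.
Any selection reaching 2280 contains exactly 5 services.

5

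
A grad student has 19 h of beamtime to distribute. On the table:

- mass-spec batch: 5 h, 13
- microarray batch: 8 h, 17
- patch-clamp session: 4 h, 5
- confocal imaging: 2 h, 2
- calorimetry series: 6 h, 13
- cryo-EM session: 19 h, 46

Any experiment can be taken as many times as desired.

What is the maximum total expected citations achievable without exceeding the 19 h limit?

46

Taking the top-ratio experiments first gives 3×mass-spec batch + patch-clamp session for 44 (19 h).
Replace 3×mass-spec batch and patch-clamp session with cryo-EM session: the trade gains 2 net, giving 46 at 19 h.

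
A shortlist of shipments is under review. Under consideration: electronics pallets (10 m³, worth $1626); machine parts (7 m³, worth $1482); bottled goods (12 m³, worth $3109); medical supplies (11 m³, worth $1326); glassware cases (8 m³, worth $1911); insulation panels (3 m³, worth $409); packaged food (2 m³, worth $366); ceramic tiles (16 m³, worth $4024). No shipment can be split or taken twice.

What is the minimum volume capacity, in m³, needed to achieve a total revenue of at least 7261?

30

Look for the lowest-volume combination reaching 7261.
bottled goods + packaged food + ceramic tiles: 7499 revenue at 30 m³.
Below 30 m³ the best achievable stays under 7261.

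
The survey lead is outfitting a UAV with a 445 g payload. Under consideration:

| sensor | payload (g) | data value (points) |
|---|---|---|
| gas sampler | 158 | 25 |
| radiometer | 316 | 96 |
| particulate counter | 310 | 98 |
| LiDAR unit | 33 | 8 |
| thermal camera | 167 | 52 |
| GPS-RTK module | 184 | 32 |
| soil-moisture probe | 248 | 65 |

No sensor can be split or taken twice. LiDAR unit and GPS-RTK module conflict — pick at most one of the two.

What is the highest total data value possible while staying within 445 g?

117

Ranking by ratio (data value/g): particulate counter 0.32, thermal camera 0.31, radiometer 0.30.
Taking the top-ratio sensors first gives particulate counter + LiDAR unit for 106 (343 g).
The 343 g tied up in particulate counter and LiDAR unit is better spent on thermal camera + soil-moisture probe — total rises to 117 (415 g).
Every other selection either busts 445 g or breaks a pairing rule or fails to beat 117.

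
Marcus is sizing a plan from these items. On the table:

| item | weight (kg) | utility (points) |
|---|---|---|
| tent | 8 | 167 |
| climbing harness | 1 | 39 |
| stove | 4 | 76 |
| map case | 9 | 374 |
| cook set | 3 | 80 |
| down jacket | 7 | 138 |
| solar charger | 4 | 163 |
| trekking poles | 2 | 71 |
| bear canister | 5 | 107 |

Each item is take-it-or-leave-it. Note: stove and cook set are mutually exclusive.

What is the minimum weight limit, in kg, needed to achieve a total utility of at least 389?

Need the lightest bundle worth ≥ 389.
climbing harness + map case reaches 413 using 10 kg.
No combination under 10 kg hits 389.

10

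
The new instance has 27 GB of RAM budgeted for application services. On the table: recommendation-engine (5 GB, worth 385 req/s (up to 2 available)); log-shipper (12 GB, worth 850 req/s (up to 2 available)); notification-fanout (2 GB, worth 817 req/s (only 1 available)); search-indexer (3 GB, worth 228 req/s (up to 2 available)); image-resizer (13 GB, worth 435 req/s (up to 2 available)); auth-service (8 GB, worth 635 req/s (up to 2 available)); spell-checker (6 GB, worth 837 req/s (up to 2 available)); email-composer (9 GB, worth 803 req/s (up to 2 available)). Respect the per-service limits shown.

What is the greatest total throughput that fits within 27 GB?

Notification-fanout + search-indexer + 2×spell-checker + email-composer uses 26 of the 27 GB and totals 3522.
No other feasible combination exceeds 3522.

3522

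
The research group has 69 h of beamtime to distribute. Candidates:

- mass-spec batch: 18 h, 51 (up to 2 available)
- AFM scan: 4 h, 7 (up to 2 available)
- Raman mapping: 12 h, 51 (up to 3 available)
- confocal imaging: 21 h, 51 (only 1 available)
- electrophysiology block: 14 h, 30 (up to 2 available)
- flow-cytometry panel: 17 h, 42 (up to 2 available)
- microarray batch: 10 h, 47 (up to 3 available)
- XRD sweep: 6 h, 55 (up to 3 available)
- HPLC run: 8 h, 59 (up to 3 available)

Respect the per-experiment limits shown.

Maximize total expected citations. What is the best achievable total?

Greedy by ratio would take AFM scan + 2×microarray batch + 3×XRD sweep + 3×HPLC run: 66 h used, total 443.
Dropping microarray batch frees 10 h; slotting in Raman mapping (12 h) lifts the total to 447 at 68 h.

447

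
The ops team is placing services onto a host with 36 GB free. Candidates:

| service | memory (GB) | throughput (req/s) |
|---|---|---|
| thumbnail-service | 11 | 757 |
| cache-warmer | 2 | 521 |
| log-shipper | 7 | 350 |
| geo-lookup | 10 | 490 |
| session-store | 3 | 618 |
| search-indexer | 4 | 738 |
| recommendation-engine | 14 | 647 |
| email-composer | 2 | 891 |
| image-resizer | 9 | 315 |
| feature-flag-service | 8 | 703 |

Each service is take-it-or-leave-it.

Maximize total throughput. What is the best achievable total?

By throughput per GB: email-composer 445.50, cache-warmer 260.50, session-store 206.00, search-indexer 184.50 lead.
Taking the top-ratio services first gives thumbnail-service + cache-warmer + session-store + search-indexer + email-composer + feature-flag-service for 4228 (30 GB).
Dropping thumbnail-service frees 11 GB; slotting in log-shipper + geo-lookup (17 GB) lifts the total to 4311 at 36 GB.

4311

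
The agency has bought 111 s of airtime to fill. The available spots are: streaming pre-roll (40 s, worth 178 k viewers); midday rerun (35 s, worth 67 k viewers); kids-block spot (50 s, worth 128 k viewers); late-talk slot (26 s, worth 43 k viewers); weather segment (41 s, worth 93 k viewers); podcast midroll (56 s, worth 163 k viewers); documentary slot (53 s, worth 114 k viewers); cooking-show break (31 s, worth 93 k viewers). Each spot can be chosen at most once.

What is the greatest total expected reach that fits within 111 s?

341

Density check — streaming pre-roll 4.45, cooking-show break 3.00, podcast midroll 2.91 are the best per s.
Greedy by ratio would take streaming pre-roll + midday rerun + cooking-show break: 106 s used, total 338.
Dropping midday rerun and cooking-show break frees 66 s; slotting in podcast midroll (56 s) lifts the total to 341 at 96 s.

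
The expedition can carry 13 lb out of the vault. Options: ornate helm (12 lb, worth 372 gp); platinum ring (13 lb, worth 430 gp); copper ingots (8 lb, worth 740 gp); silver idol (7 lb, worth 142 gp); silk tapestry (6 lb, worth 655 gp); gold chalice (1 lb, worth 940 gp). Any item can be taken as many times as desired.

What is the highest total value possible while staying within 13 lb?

12220

Taking 13×gold chalice: 13 lb used, 12220 in value.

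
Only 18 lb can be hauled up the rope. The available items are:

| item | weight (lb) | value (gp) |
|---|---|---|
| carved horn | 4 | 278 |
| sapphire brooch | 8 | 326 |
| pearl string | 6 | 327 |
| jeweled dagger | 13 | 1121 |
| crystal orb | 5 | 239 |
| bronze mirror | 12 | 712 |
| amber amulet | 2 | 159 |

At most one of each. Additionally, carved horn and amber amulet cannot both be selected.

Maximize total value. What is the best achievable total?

Density check — jeweled dagger 86.23, amber amulet 79.50, carved horn 69.50, bronze mirror 59.33 are the best per lb.
Filling by ratio: jeweled dagger + amber amulet for 1280, with 3 lb left unused.
The 2 lb tied up in amber amulet is better spent on carved horn — total rises to 1399 (17 lb).
Runner-up jeweled dagger + crystal orb tops out at 1360.

1399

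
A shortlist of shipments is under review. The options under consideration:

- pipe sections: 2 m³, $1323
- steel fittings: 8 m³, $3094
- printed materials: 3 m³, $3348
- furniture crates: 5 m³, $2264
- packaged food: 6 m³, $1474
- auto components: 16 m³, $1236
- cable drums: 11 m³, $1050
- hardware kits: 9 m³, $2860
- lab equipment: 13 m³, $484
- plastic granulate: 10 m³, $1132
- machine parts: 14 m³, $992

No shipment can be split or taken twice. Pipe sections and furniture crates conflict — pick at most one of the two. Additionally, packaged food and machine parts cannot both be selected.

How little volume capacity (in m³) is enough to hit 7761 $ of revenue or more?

13

Minimise m³ subject to total revenue ≥ 7761.
pipe sections + steel fittings + printed materials: 7765 revenue at 13 m³.
Below 13 m³ the best achievable stays under 7761.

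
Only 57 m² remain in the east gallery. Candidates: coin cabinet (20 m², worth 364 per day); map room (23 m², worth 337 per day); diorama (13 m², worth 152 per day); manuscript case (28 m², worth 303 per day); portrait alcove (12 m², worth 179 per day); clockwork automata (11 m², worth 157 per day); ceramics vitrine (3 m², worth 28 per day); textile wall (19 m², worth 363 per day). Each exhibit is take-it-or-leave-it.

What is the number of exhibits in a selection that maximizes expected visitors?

Optimal total is 934.
coin cabinet + portrait alcove + ceramics vitrine + textile wall hits 934 at 54 m².
Every optimal selection uses 4 exhibits.

4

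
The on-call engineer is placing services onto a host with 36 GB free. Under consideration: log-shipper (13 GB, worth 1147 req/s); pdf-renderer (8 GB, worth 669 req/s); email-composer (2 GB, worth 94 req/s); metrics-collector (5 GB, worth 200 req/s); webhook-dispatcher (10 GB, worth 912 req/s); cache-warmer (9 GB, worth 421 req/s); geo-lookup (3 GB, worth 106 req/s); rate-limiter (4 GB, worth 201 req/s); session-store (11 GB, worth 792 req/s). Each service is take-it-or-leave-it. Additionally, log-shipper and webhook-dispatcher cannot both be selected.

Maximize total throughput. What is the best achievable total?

2809

Taking log-shipper + pdf-renderer + rate-limiter + session-store: 36 GB used, 2809 in throughput.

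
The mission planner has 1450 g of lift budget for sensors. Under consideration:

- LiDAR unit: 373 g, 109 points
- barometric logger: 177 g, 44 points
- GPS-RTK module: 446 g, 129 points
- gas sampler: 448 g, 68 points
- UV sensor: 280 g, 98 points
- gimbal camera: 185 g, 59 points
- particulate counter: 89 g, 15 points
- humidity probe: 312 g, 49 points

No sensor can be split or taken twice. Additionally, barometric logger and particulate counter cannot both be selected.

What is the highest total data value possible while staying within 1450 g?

410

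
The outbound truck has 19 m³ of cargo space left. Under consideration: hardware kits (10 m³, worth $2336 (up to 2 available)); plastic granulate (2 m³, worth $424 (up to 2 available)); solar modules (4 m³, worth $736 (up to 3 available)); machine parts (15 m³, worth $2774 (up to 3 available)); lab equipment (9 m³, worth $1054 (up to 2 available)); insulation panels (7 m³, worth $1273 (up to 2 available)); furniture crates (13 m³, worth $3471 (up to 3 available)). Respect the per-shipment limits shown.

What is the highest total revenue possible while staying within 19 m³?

4631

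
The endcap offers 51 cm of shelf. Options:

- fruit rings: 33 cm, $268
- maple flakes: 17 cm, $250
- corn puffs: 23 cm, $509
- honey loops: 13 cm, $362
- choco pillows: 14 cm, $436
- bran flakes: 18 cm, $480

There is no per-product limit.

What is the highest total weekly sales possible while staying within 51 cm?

1396

Taking the top-ratio products first gives 3×choco pillows for 1308 (42 cm).
Dropping 2×choco pillows frees 28 cm; slotting in 2×bran flakes (36 cm) lifts the total to 1396 at 50 cm.
Nothing else within 51 cm beats 1396.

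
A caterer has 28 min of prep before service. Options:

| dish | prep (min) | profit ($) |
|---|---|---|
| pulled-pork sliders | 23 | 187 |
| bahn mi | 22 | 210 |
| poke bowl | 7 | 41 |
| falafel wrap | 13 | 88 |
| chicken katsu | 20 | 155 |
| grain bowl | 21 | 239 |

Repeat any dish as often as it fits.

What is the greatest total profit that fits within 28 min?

Best packing: poke bowl + grain bowl — 28 min, 280 total.
Every other selection either busts 28 min or fails to beat 280.

280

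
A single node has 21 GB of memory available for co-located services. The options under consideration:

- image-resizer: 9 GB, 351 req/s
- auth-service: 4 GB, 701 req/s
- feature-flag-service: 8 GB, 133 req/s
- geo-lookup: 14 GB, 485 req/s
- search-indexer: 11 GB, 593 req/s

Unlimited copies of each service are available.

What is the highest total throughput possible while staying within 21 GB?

Taking 5×auth-service: 20 GB used, 3505 in throughput.
Every other selection either busts 21 GB or fails to beat 3505.

3505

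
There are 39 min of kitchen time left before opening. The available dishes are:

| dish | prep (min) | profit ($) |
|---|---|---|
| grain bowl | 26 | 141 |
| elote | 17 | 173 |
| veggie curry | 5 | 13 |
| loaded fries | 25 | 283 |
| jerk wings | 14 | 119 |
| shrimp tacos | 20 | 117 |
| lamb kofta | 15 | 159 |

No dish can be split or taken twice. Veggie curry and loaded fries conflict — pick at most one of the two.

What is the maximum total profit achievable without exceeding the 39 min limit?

402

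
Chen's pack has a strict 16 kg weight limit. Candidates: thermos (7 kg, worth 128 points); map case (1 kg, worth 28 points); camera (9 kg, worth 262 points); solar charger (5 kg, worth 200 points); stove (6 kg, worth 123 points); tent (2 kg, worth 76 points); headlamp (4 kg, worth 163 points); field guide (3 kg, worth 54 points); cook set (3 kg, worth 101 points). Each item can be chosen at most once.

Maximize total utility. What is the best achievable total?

568

By utility per kg: headlamp 40.75, solar charger 40.00, tent 38.00, cook set 33.67 lead.
Best packing: map case + solar charger + tent + headlamp + cook set — 15 kg, 568 total.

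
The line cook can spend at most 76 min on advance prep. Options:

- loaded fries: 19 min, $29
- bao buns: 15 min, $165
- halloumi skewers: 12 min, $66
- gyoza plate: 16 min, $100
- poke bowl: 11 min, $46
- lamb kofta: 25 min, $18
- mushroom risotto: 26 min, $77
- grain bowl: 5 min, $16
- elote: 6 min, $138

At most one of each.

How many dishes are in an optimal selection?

5

Optimal total is 546.
bao buns + halloumi skewers + gyoza plate + mushroom risotto + elote hits 546 at 75 min.
All optima have 5 dishes.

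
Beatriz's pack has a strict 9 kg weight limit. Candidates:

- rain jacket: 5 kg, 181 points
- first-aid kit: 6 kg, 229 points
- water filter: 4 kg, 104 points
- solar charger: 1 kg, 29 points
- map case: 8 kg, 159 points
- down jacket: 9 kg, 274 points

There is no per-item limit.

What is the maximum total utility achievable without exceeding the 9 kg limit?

316

The ratio ordering already packs tightly: first-aid kit + 3×solar charger, 9 kg, 316.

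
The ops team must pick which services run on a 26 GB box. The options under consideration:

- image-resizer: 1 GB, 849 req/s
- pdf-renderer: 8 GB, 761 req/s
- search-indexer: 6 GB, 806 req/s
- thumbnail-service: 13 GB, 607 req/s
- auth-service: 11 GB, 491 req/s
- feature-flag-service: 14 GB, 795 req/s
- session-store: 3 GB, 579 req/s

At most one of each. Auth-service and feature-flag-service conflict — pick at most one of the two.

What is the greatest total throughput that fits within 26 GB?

3029

Ranking by ratio (throughput/GB): image-resizer 849.00, session-store 193.00, search-indexer 134.33.
Taking the top-ratio services first gives image-resizer + pdf-renderer + search-indexer + session-store for 2995 (18 GB).
Dropping pdf-renderer frees 8 GB; slotting in feature-flag-service (14 GB) lifts the total to 3029 at 24 GB.
Runner-up image-resizer + pdf-renderer + search-indexer + session-store tops out at 2995.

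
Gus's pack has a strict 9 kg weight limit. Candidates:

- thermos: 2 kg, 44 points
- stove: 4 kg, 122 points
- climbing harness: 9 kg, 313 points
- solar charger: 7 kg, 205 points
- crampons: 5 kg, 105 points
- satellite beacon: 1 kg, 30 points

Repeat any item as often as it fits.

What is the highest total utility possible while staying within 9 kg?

313

The ratio ordering already packs tightly: climbing harness, 9 kg, 313.
That's the maximum — no swap from here does better than 313.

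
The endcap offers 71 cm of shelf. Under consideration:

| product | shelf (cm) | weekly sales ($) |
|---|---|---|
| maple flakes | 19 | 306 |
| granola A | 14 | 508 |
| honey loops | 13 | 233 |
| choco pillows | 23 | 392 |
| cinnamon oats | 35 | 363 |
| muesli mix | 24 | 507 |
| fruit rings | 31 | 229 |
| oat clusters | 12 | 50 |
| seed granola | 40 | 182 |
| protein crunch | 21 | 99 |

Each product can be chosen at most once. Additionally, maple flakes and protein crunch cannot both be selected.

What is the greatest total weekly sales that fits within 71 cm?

Density check — granola A 36.29, muesli mix 21.12, honey loops 17.92, choco pillows 17.04 are the best per cm.
Maple flakes + granola A + honey loops + muesli mix uses 70 of the 71 cm and totals 1554.
Next best is maple flakes + granola A + honey loops + choco pillows at 1439 (69 cm) — short by 115.

1554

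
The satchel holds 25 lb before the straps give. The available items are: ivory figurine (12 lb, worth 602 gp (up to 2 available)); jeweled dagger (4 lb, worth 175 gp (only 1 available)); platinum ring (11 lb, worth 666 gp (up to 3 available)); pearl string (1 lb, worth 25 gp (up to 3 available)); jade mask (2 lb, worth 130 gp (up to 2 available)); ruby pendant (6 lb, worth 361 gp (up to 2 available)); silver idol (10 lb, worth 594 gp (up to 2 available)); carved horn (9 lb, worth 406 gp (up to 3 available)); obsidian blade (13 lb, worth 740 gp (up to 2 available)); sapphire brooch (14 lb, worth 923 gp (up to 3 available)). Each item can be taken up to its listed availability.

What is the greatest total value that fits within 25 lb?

1589

Taking the top-ratio items first gives pearl string + 2×jade mask + ruby pendant + sapphire brooch for 1569 (25 lb).
Replace pearl string and 2×jade mask and ruby pendant with platinum ring: the trade gains 20 net, giving 1589 at 25 lb.
Nothing else within 25 lb beats 1589.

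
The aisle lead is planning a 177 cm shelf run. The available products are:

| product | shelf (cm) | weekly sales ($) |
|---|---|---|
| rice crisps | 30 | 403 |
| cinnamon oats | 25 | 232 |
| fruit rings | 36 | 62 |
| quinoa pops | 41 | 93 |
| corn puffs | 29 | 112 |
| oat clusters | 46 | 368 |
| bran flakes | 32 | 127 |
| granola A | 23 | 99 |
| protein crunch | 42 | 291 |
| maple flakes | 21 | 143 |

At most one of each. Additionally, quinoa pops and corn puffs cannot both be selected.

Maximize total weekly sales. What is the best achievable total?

Taking rice crisps + cinnamon oats + oat clusters + protein crunch + maple flakes: 164 cm used, 1437 in weekly sales.
The closest alternative, rice crisps + cinnamon oats + oat clusters + bran flakes + protein crunch, reaches only 1421.

1437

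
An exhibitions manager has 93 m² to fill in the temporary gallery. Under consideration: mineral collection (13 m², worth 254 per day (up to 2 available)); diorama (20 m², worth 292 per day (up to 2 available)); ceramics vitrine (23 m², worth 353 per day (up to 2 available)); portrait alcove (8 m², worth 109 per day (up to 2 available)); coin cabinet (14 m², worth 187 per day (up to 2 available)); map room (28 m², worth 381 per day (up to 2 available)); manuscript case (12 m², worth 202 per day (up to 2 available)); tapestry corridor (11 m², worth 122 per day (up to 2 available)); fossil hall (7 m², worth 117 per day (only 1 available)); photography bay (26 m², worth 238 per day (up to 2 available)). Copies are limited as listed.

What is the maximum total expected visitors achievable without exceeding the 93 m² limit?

By expected visitors per m²: mineral collection 19.54, manuscript case 16.83, fossil hall 16.71, ceramics vitrine 15.35 lead.
Greedy by ratio would take 2×mineral collection + ceramics vitrine + portrait alcove + 2×manuscript case + fossil hall: 88 m² used, total 1491.
The 15 m² tied up in portrait alcove and fossil hall is better spent on diorama — total rises to 1557 (93 m²).
Every other selection either busts 93 m² or exceeds an availability limit or fails to beat 1557.

1557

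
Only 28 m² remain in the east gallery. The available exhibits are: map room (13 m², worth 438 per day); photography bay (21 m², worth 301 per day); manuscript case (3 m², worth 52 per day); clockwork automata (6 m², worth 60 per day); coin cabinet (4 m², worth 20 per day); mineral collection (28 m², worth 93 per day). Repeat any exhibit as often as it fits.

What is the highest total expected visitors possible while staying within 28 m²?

876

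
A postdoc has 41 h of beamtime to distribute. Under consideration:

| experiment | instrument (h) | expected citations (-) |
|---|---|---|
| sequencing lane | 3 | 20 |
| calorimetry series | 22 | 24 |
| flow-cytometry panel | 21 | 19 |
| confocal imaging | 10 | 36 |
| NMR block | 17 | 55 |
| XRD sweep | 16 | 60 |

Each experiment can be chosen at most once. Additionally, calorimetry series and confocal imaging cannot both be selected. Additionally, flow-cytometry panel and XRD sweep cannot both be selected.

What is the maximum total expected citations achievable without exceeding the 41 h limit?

135

Taking the top-ratio experiments first gives sequencing lane + confocal imaging + XRD sweep for 116 (29 h).
The 10 h tied up in confocal imaging is better spent on NMR block — total rises to 135 (36 h).
Runner-up sequencing lane + confocal imaging + XRD sweep tops out at 116.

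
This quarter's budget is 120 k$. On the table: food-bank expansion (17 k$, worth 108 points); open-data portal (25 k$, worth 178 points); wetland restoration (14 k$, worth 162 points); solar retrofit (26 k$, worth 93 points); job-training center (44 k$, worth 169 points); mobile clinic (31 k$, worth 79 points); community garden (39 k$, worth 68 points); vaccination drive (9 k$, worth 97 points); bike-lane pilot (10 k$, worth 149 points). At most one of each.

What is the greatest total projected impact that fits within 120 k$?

863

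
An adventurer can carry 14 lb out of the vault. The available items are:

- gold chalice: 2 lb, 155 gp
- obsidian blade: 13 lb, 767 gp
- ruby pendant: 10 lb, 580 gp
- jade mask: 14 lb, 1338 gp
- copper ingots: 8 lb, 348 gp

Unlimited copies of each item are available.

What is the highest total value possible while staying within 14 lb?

Best packing: jade mask — 14 lb, 1338 total.
Every other selection either busts 14 lb or fails to beat 1338.

1338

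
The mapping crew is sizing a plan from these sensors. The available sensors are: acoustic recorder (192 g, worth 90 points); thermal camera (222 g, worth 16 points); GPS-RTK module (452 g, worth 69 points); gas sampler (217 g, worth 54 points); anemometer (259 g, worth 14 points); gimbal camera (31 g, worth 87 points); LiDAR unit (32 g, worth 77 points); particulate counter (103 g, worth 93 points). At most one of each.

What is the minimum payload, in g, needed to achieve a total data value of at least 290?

Need the lightest bundle worth ≥ 290.
acoustic recorder + gimbal camera + LiDAR unit + particulate counter: 347 data value at 358 g.
Any bundle with less than 358 g falls short of 290.

358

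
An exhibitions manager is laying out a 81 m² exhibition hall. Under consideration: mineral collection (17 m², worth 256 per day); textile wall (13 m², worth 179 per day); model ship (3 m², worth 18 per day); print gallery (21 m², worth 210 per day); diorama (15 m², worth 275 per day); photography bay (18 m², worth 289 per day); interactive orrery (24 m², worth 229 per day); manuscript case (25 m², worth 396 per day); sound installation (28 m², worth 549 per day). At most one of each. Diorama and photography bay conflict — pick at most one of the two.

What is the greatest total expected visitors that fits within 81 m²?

1399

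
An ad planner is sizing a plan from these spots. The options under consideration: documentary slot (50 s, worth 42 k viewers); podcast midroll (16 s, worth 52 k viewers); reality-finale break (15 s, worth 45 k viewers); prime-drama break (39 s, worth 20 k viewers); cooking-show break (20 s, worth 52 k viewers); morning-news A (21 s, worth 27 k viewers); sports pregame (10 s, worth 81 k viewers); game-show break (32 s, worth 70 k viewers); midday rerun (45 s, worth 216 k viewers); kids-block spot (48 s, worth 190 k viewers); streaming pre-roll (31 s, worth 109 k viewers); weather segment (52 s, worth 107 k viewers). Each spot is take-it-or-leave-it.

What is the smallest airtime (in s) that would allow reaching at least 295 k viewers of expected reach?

Need the lightest bundle worth ≥ 295.
Taking sports pregame + midday rerun gives 297 (≥ 295) for 55 s.
Any bundle with less than 55 s falls short of 295.

55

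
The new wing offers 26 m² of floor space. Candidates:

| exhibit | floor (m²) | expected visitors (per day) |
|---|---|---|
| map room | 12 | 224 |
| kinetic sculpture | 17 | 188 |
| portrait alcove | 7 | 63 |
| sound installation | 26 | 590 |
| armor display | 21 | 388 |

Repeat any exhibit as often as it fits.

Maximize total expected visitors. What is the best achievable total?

590

Best packing: sound installation — 26 m², 590 total.
No other feasible combination exceeds 590.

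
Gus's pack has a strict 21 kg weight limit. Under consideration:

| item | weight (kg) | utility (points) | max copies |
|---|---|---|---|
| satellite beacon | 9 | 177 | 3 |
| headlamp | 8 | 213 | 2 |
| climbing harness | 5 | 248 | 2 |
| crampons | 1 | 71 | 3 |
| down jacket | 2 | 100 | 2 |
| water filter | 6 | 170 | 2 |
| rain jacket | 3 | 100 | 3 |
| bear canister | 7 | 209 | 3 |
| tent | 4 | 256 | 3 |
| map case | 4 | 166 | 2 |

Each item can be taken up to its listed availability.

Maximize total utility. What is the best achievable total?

1258

Taking the top-ratio items first gives 3×crampons + 2×down jacket + 3×tent for 1181 (19 kg).
The 3 kg tied up in crampons and down jacket is better spent on climbing harness — total rises to 1258 (21 kg).
Nothing else within 21 kg beats 1258.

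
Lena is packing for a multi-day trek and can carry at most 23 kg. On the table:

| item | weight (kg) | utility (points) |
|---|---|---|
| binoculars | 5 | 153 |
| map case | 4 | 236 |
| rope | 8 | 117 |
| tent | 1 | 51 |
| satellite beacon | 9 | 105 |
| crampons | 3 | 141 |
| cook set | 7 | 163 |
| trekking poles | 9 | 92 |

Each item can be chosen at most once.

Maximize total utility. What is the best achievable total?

Taking binoculars + map case + tent + crampons + cook set: 20 kg used, 744 in utility.

744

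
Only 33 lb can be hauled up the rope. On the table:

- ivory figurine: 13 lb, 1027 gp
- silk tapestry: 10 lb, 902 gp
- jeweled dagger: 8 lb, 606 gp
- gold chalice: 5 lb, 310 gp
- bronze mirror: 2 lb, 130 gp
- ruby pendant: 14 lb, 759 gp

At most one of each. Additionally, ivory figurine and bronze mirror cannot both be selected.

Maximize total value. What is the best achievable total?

By value per lb: silk tapestry 90.20, ivory figurine 79.00, jeweled dagger 75.75, bronze mirror 65.00 lead.
Best packing: ivory figurine + silk tapestry + jeweled dagger — 31 lb, 2535 total.

2535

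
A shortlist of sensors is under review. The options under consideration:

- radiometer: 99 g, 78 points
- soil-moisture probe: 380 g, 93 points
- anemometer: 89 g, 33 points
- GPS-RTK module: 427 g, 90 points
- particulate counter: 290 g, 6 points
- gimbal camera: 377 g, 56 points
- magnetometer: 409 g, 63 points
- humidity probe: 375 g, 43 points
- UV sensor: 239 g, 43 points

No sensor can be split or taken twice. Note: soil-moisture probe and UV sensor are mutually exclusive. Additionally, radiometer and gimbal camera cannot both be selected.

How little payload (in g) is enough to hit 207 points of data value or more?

765

Minimise g subject to total data value ≥ 207.
Taking radiometer + GPS-RTK module + UV sensor gives 211 (≥ 207) for 765 g.
No combination under 765 g hits 207.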